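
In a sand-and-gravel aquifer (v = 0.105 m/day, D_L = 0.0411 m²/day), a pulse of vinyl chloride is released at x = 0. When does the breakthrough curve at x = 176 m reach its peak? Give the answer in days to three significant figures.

For the 1D instantaneous-source solution, setting ∂C/∂t = 0 at fixed x gives v²t² + 2Dt − x² = 0, so t = (√(D² + v²x²) − D)/v².
√(D² + v²x²) = √(0.0411² + 0.105² × 176²) = 18.48; v² = 0.011025.
t = (18.48 − 0.0411)/0.011025 = 1670 days (vs. the pure-advection estimate x/v = 1680 d).

1670 days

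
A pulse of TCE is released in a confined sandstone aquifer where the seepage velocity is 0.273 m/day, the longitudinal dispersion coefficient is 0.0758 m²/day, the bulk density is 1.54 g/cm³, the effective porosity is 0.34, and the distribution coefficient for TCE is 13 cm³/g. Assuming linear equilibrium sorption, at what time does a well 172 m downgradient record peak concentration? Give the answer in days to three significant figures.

37700 days

Retardation factor R = 1 + ρ_b·K_d/n = 1 + 1.54 × 13/0.34 = 59.88.
Sorption retards both mechanisms: v_R = v/R = 0.004559 m/day, D_R = D/R = 0.001266 m²/day.
Peak time from v_R²t² + 2D_R t − x² = 0: t = (√(D_R² + v_R²x²) − D_R)/v_R².
√(D_R² + v_R²x²) = √(0.001266² + 0.004559² × 172²) = 0.7841; v_R² = 2.078e-05.
t = (0.7841 − 0.001266)/2.078e-05 = 37700 days.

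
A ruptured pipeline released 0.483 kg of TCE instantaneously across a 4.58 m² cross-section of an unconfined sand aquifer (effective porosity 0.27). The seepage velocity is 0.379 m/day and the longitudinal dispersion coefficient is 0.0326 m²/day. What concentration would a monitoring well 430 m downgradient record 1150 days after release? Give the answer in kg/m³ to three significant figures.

For an instantaneous plane source, C(x,t) = M/(n_e·A·√(4πDt)) · exp(−(x−vt)²/(4Dt)), with n_e·A the pore (flow) area.
Plume center vt = 0.379 × 1150 = 435.85 m, so the well at 430 m is 5.85 m upgradient of the peak.
√(4πDt) = 21.71 m, giving peak height M/(n_e·A·√(4πDt)) = 0.483/(0.27 × 4.58 × 21.71) = 0.01799 kg/m³.
(x−vt)²/(4Dt) = (-5.85)²/(4 × 0.0326 × 1150) = 0.2282; exp(−0.2282) = 0.7960.
C = 0.01799 × 0.7960 = 0.0143 kg/m³.

0.0143 kg/m³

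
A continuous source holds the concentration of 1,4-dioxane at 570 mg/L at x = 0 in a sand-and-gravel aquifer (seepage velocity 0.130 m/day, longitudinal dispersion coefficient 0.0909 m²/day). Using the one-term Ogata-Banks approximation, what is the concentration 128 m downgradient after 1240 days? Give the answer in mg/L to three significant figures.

562 mg/L

For a continuous step input, C/C₀ ≈ ½·erfc((x−vt)/(2√(Dt))).
vt = 0.130 × 1240 = 161.2 m and 2√(Dt) = 2√(0.0909 × 1240) = 21.23 m.
Argument (x−vt)/(2√(Dt)) = (128 − 161.2)/21.23 = -1.564; ½·erfc(-1.564) = 0.9865.
C = 570 × 0.9865 = 562 mg/L.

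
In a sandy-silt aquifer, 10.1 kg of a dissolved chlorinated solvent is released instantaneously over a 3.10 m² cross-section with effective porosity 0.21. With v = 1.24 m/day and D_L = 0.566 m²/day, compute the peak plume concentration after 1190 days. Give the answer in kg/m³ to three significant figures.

The peak of an instantaneous 1D plume sits at x = vt; there the Gaussian factor is 1 and C_max = M/(n_e·A·√(4πDt)), where n_e·A is the pore area the mass is dissolved in.
√(4πDt) = √(4π × 0.566 × 1190) = 92.00 m, so C_max = 10.1/(0.21 × 3.10 × 92.00) = 0.169 kg/m³.

0.169 kg/m³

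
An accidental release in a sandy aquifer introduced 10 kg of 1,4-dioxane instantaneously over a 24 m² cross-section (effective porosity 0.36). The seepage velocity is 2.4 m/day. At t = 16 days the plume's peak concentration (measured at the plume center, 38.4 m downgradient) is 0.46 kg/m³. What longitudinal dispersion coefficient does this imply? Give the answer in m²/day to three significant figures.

At the plume center C_max = M/(n_e·A·√(4πDt)), so D = M²/(4πt·(n_e·A·C_max)²).
n_e·A·C_max = 0.36 × 24 × 0.46 = 3.974 kg/m.
D = 10²/(4π × 16 × 3.974²) = 0.0315 m²/day.

0.0315 m²/day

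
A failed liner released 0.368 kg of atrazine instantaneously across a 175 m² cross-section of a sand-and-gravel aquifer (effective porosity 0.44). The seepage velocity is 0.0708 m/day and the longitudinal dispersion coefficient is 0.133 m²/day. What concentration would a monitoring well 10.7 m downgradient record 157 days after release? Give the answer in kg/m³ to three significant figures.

For an instantaneous plane source, C(x,t) = M/(n_e·A·√(4πDt)) · exp(−(x−vt)²/(4Dt)), with n_e·A the pore (flow) area.
Plume center vt = 0.0708 × 157 = 11.1156 m, so the well at 10.7 m is 0.4156 m upgradient of the peak.
√(4πDt) = 16.20 m, giving peak height M/(n_e·A·√(4πDt)) = 0.368/(0.44 × 175 × 16.20) = 0.0002950 kg/m³.
(x−vt)²/(4Dt) = (-0.4156)²/(4 × 0.133 × 157) = 0.002068; exp(−0.002068) = 0.9979.
C = 0.0002950 × 0.9979 = 0.000294 kg/m³.

0.000294 kg/m³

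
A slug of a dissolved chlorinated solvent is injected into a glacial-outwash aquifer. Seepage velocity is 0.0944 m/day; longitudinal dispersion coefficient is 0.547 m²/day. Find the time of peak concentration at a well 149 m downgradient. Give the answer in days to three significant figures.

1520 days

For the 1D instantaneous-source solution, setting ∂C/∂t = 0 at fixed x gives v²t² + 2Dt − x² = 0, so t = (√(D² + v²x²) − D)/v².
√(D² + v²x²) = √(0.547² + 0.0944² × 149²) = 14.08; v² = 0.00891136.
t = (14.08 − 0.547)/0.00891136 = 1520 days (vs. the pure-advection estimate x/v = 1580 d).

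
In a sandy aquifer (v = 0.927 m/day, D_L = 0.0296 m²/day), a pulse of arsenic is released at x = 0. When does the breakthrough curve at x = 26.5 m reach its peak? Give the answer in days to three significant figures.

For the 1D instantaneous-source solution, setting ∂C/∂t = 0 at fixed x gives v²t² + 2Dt − x² = 0, so t = (√(D² + v²x²) − D)/v².
√(D² + v²x²) = √(0.0296² + 0.927² × 26.5²) = 24.57; v² = 0.859329.
t = (24.57 − 0.0296)/0.859329 = 28.6 days (vs. the pure-advection estimate x/v = 28.6 d).

28.6 days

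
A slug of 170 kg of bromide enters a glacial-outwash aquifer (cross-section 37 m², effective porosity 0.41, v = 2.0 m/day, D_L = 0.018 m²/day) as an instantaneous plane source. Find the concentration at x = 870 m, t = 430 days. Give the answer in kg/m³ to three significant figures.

For an instantaneous plane source, C(x,t) = M/(n_e·A·√(4πDt)) · exp(−(x−vt)²/(4Dt)), with n_e·A the pore (flow) area.
Plume center vt = 2.0 × 430 = 860 m, so the well at 870 m is 10 m downgradient of the peak.
√(4πDt) = 9.862 m, giving peak height M/(n_e·A·√(4πDt)) = 170/(0.41 × 37 × 9.862) = 1.136 kg/m³.
(x−vt)²/(4Dt) = (10)²/(4 × 0.018 × 430) = 3.230; exp(−3.230) = 0.03956.
C = 1.136 × 0.03956 = 0.0449 kg/m³.

0.0449 kg/m³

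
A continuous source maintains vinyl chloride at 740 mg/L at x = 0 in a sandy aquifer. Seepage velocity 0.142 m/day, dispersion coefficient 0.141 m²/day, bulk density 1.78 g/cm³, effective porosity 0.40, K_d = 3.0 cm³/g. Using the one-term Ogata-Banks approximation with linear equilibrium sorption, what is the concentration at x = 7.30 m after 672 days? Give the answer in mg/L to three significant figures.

Retardation factor R = 1 + ρ_b·K_d/n = 1 + 1.78 × 3.0/0.40 = 14.35.
Sorption retards both mechanisms: v_R = v/R = 0.009895 m/day, D_R = D/R = 0.009826 m²/day.
v_R·t = 0.009895 × 672 = 6.64944 m; 2√(D_R t) = 5.139 m; argument = (7.30 − 6.64944)/5.139 = 0.1266.
C = C₀ × ½·erfc(0.1266) = 740 × 0.4290 = 317 mg/L.

317 mg/L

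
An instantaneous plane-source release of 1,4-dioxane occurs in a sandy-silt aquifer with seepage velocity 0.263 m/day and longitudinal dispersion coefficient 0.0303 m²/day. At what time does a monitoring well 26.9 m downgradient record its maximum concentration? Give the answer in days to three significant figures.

For the 1D instantaneous-source solution, setting ∂C/∂t = 0 at fixed x gives v²t² + 2Dt − x² = 0, so t = (√(D² + v²x²) − D)/v².
√(D² + v²x²) = √(0.0303² + 0.263² × 26.9²) = 7.075; v² = 0.069169.
t = (7.075 − 0.0303)/0.069169 = 102 days (vs. the pure-advection estimate x/v = 102 d).

102 days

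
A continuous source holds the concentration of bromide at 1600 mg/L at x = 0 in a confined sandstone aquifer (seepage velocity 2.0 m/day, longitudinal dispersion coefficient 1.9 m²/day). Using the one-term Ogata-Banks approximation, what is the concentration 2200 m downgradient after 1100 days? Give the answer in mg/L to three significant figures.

800 mg/L

For a continuous step input, C/C₀ ≈ ½·erfc((x−vt)/(2√(Dt))).
vt = 2.0 × 1100 = 2200 m and 2√(Dt) = 2√(1.9 × 1100) = 91.43 m.
Argument (x−vt)/(2√(Dt)) = (2200 − 2200)/91.43 = 0; ½·erfc(0) = 0.5000.
C = 1600 × 0.5000 = 800 mg/L.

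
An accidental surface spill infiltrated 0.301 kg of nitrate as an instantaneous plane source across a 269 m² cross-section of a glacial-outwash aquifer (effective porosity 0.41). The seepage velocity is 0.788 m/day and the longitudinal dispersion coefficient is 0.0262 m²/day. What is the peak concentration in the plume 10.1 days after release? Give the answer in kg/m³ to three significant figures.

0.00150 kg/m³

The peak of an instantaneous 1D plume sits at x = vt; there the Gaussian factor is 1 and C_max = M/(n_e·A·√(4πDt)), where n_e·A is the pore area the mass is dissolved in.
√(4πDt) = √(4π × 0.0262 × 10.1) = 1.824 m, so C_max = 0.301/(0.41 × 269 × 1.824) = 0.00150 kg/m³.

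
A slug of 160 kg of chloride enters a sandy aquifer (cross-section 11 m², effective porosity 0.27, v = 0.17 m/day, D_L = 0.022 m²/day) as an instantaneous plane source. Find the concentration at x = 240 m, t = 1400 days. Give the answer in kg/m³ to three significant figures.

For an instantaneous plane source, C(x,t) = M/(n_e·A·√(4πDt)) · exp(−(x−vt)²/(4Dt)), with n_e·A the pore (flow) area.
Plume center vt = 0.17 × 1400 = 238 m, so the well at 240 m is 2 m downgradient of the peak.
√(4πDt) = 19.67 m, giving peak height M/(n_e·A·√(4πDt)) = 160/(0.27 × 11 × 19.67) = 2.739 kg/m³.
(x−vt)²/(4Dt) = (2)²/(4 × 0.022 × 1400) = 0.03247; exp(−0.03247) = 0.9681.
C = 2.739 × 0.9681 = 2.65 kg/m³.

2.65 kg/m³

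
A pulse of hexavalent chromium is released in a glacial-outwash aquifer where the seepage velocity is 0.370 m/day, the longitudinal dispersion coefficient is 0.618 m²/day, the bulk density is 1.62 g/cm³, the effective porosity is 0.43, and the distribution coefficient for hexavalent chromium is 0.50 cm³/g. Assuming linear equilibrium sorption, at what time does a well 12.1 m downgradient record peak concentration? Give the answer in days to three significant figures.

82.2 days

Retardation factor R = 1 + ρ_b·K_d/n = 1 + 1.62 × 0.50/0.43 = 2.884.
Sorption retards both mechanisms: v_R = v/R = 0.1283 m/day, D_R = D/R = 0.2143 m²/day.
Peak time from v_R²t² + 2D_R t − x² = 0: t = (√(D_R² + v_R²x²) − D_R)/v_R².
√(D_R² + v_R²x²) = √(0.2143² + 0.1283² × 12.1²) = 1.567; v_R² = 0.01646.
t = (1.567 − 0.2143)/0.01646 = 82.2 days.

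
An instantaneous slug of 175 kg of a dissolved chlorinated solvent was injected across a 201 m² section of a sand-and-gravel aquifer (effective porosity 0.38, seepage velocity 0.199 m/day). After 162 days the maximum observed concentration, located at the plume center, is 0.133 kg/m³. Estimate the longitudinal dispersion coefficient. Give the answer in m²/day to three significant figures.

At the plume center C_max = M/(n_e·A·√(4πDt)), so D = M²/(4πt·(n_e·A·C_max)²).
n_e·A·C_max = 0.38 × 201 × 0.133 = 10.16 kg/m.
D = 175²/(4π × 162 × 10.16²) = 0.146 m²/day.

0.146 m²/day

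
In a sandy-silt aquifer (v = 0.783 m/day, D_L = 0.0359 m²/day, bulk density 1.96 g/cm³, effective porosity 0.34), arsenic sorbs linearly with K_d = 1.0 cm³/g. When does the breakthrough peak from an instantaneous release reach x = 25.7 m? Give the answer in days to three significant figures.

222 days

Retardation factor R = 1 + ρ_b·K_d/n = 1 + 1.96 × 1.0/0.34 = 6.765.
Sorption retards both mechanisms: v_R = v/R = 0.1157 m/day, D_R = D/R = 0.005307 m²/day.
Peak time from v_R²t² + 2D_R t − x² = 0: t = (√(D_R² + v_R²x²) − D_R)/v_R².
√(D_R² + v_R²x²) = √(0.005307² + 0.1157² × 25.7²) = 2.973; v_R² = 0.01339.
t = (2.973 − 0.005307)/0.01339 = 222 days.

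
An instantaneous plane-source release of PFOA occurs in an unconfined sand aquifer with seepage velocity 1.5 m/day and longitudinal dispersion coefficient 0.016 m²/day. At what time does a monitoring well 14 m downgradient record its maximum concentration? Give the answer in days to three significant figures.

9.33 days

For the 1D instantaneous-source solution, setting ∂C/∂t = 0 at fixed x gives v²t² + 2Dt − x² = 0, so t = (√(D² + v²x²) − D)/v².
√(D² + v²x²) = √(0.016² + 1.5² × 14²) = 21.00; v² = 2.25.
t = (21.00 − 0.016)/2.25 = 9.33 days (vs. the pure-advection estimate x/v = 9.33 d).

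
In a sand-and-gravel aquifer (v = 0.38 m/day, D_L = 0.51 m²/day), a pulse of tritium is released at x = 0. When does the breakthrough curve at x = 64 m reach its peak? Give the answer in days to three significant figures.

For the 1D instantaneous-source solution, setting ∂C/∂t = 0 at fixed x gives v²t² + 2Dt − x² = 0, so t = (√(D² + v²x²) − D)/v².
√(D² + v²x²) = √(0.51² + 0.38² × 64²) = 24.33; v² = 0.1444.
t = (24.33 − 0.51)/0.1444 = 165 days (vs. the pure-advection estimate x/v = 168 d).

165 days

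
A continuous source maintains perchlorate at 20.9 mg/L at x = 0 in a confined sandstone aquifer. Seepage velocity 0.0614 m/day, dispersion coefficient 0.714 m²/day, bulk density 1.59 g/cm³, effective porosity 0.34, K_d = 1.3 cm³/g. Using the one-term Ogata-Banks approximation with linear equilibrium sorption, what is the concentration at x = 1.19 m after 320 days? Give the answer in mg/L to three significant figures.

12.1 mg/L

Retardation factor R = 1 + ρ_b·K_d/n = 1 + 1.59 × 1.3/0.34 = 7.079.
Sorption retards both mechanisms: v_R = v/R = 0.008674 m/day, D_R = D/R = 0.1009 m²/day.
v_R·t = 0.008674 × 320 = 2.77568 m; 2√(D_R t) = 11.36 m; argument = (1.19 − 2.77568)/11.36 = -0.1396.
C = C₀ × ½·erfc(-0.1396) = 20.9 × 0.5783 = 12.1 mg/L.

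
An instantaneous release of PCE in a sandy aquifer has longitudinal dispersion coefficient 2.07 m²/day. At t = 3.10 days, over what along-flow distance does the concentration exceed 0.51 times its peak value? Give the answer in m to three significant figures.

8.31 m

The plume is Gaussian with σ = √(2Dt) = √(2 × 2.07 × 3.10) = 3.582 m.
C/C_peak = exp(−Δx²/(2σ²)) = 0.51 ⇒ Δx = σ·√(−2 ln 0.51) = 3.582 × 1.160 = 4.155 m.
Width = 2Δx = 8.31 m.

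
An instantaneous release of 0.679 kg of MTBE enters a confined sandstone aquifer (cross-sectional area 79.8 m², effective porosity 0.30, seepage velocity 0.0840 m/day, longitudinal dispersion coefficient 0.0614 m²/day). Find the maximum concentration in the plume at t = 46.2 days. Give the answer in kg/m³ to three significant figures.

0.00475 kg/m³

The peak of an instantaneous 1D plume sits at x = vt; there the Gaussian factor is 1 and C_max = M/(n_e·A·√(4πDt)), where n_e·A is the pore area the mass is dissolved in.
√(4πDt) = √(4π × 0.0614 × 46.2) = 5.970 m, so C_max = 0.679/(0.30 × 79.8 × 5.970) = 0.00475 kg/m³.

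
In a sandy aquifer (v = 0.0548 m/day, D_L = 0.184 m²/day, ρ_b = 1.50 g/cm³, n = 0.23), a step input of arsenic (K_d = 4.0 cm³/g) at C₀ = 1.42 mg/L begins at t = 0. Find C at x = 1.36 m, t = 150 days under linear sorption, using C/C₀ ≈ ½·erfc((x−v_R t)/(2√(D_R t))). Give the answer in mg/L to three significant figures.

0.326 mg/L

Retardation factor R = 1 + ρ_b·K_d/n = 1 + 1.50 × 4.0/0.23 = 27.09.
Sorption retards both mechanisms: v_R = v/R = 0.002023 m/day, D_R = D/R = 0.006792 m²/day.
v_R·t = 0.002023 × 150 = 0.30345 m; 2√(D_R t) = 2.019 m; argument = (1.36 − 0.30345)/2.019 = 0.5233.
C = C₀ × ½·erfc(0.5233) = 1.42 × 0.2296 = 0.326 mg/L.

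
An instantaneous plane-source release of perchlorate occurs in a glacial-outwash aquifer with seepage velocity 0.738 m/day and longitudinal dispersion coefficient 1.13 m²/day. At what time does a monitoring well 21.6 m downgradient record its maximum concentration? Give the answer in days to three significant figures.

For the 1D instantaneous-source solution, setting ∂C/∂t = 0 at fixed x gives v²t² + 2Dt − x² = 0, so t = (√(D² + v²x²) − D)/v².
√(D² + v²x²) = √(1.13² + 0.738² × 21.6²) = 15.98; v² = 0.544644.
t = (15.98 − 1.13)/0.544644 = 27.3 days (vs. the pure-advection estimate x/v = 29.3 d).

27.3 days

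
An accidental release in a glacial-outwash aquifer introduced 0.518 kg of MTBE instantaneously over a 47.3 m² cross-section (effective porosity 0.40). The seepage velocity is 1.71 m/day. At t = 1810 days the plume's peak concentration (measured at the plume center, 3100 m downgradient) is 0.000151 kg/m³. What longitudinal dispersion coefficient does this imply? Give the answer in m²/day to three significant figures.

At the plume center C_max = M/(n_e·A·√(4πDt)), so D = M²/(4πt·(n_e·A·C_max)²).
n_e·A·C_max = 0.40 × 47.3 × 0.000151 = 0.002857 kg/m.
D = 0.518²/(4π × 1810 × 0.002857²) = 1.45 m²/day.

1.45 m²/day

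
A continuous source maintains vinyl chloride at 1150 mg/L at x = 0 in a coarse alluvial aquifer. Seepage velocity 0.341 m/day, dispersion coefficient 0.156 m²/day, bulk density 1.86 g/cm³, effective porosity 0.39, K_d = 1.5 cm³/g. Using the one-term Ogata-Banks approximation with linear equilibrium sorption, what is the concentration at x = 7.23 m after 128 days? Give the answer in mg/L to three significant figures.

228 mg/L

Retardation factor R = 1 + ρ_b·K_d/n = 1 + 1.86 × 1.5/0.39 = 8.154.
Sorption retards both mechanisms: v_R = v/R = 0.04182 m/day, D_R = D/R = 0.01913 m²/day.
v_R·t = 0.04182 × 128 = 5.35296 m; 2√(D_R t) = 3.130 m; argument = (7.23 − 5.35296)/3.130 = 0.5997.
C = C₀ × ½·erfc(0.5997) = 1150 × 0.1982 = 228 mg/L.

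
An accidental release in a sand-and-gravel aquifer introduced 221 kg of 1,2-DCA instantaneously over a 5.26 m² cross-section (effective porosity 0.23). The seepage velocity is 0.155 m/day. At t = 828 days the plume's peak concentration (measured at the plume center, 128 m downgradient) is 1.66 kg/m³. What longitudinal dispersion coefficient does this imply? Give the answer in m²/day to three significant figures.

At the plume center C_max = M/(n_e·A·√(4πDt)), so D = M²/(4πt·(n_e·A·C_max)²).
n_e·A·C_max = 0.23 × 5.26 × 1.66 = 2.008 kg/m.
D = 221²/(4π × 828 × 2.008²) = 1.16 m²/day.

1.16 m²/day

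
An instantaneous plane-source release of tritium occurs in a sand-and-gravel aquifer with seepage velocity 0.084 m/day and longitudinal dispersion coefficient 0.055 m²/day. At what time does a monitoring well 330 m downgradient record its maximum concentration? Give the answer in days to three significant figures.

3920 days

For the 1D instantaneous-source solution, setting ∂C/∂t = 0 at fixed x gives v²t² + 2Dt − x² = 0, so t = (√(D² + v²x²) − D)/v².
√(D² + v²x²) = √(0.055² + 0.084² × 330²) = 27.72; v² = 0.007056.
t = (27.72 − 0.055)/0.007056 = 3920 days (vs. the pure-advection estimate x/v = 3930 d).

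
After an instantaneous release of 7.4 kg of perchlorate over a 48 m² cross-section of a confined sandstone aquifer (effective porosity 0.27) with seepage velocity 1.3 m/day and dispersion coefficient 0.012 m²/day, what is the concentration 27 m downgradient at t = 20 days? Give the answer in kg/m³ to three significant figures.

For an instantaneous plane source, C(x,t) = M/(n_e·A·√(4πDt)) · exp(−(x−vt)²/(4Dt)), with n_e·A the pore (flow) area.
Plume center vt = 1.3 × 20 = 26 m, so the well at 27 m is 1 m downgradient of the peak.
√(4πDt) = 1.737 m, giving peak height M/(n_e·A·√(4πDt)) = 7.4/(0.27 × 48 × 1.737) = 0.3287 kg/m³.
(x−vt)²/(4Dt) = (1)²/(4 × 0.012 × 20) = 1.042; exp(−1.042) = 0.3527.
C = 0.3287 × 0.3527 = 0.116 kg/m³.

0.116 kg/m³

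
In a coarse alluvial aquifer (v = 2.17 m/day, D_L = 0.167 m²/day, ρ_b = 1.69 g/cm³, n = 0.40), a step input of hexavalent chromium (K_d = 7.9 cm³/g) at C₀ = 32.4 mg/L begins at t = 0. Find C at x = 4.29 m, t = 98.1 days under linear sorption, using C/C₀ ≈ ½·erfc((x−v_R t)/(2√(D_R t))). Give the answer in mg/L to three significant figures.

31.6 mg/L

Retardation factor R = 1 + ρ_b·K_d/n = 1 + 1.69 × 7.9/0.40 = 34.38.
Sorption retards both mechanisms: v_R = v/R = 0.06312 m/day, D_R = D/R = 0.004857 m²/day.
v_R·t = 0.06312 × 98.1 = 6.192072 m; 2√(D_R t) = 1.381 m; argument = (4.29 − 6.192072)/1.381 = -1.377.
C = C₀ × ½·erfc(-1.377) = 32.4 × 0.9743 = 31.6 mg/L.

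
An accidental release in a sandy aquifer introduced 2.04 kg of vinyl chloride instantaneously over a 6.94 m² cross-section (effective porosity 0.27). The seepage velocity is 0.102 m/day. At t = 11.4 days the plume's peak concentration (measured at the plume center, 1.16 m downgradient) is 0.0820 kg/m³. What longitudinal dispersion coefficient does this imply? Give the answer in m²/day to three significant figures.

1.23 m²/day

At the plume center C_max = M/(n_e·A·√(4πDt)), so D = M²/(4πt·(n_e·A·C_max)²).
n_e·A·C_max = 0.27 × 6.94 × 0.0820 = 0.1537 kg/m.
D = 2.04²/(4π × 11.4 × 0.1537²) = 1.23 m²/day.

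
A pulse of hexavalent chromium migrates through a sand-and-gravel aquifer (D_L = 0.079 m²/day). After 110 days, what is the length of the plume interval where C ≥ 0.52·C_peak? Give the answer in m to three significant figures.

9.54 m

The plume is Gaussian with σ = √(2Dt) = √(2 × 0.079 × 110) = 4.169 m.
C/C_peak = exp(−Δx²/(2σ²)) = 0.52 ⇒ Δx = σ·√(−2 ln 0.52) = 4.169 × 1.144 = 4.769 m.
Width = 2Δx = 9.54 m.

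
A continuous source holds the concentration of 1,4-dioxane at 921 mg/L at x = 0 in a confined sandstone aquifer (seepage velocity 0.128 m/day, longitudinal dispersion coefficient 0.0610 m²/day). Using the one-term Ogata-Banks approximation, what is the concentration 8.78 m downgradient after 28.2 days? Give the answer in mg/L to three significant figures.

For a continuous step input, C/C₀ ≈ ½·erfc((x−vt)/(2√(Dt))).
vt = 0.128 × 28.2 = 3.6096 m and 2√(Dt) = 2√(0.0610 × 28.2) = 2.623 m.
Argument (x−vt)/(2√(Dt)) = (8.78 − 3.6096)/2.623 = 1.971; ½·erfc(1.971) = 0.002657.
C = 921 × 0.002657 = 2.45 mg/L.

2.45 mg/L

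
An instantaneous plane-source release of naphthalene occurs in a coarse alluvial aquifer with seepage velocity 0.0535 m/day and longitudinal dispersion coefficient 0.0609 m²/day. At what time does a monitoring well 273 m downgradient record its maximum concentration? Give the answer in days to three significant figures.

For the 1D instantaneous-source solution, setting ∂C/∂t = 0 at fixed x gives v²t² + 2Dt − x² = 0, so t = (√(D² + v²x²) − D)/v².
√(D² + v²x²) = √(0.0609² + 0.0535² × 273²) = 14.61; v² = 0.00286225.
t = (14.61 − 0.0609)/0.00286225 = 5080 days (vs. the pure-advection estimate x/v = 5100 d).

5080 days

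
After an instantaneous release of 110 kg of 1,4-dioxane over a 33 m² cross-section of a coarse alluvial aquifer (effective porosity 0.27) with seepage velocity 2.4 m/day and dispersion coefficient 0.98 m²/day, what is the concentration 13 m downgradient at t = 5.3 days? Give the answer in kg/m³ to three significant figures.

For an instantaneous plane source, C(x,t) = M/(n_e·A·√(4πDt)) · exp(−(x−vt)²/(4Dt)), with n_e·A the pore (flow) area.
Plume center vt = 2.4 × 5.3 = 12.72 m, so the well at 13 m is 0.28 m downgradient of the peak.
√(4πDt) = 8.079 m, giving peak height M/(n_e·A·√(4πDt)) = 110/(0.27 × 33 × 8.079) = 1.528 kg/m³.
(x−vt)²/(4Dt) = (0.28)²/(4 × 0.98 × 5.3) = 0.003774; exp(−0.003774) = 0.9962.
C = 1.528 × 0.9962 = 1.52 kg/m³.

1.52 kg/m³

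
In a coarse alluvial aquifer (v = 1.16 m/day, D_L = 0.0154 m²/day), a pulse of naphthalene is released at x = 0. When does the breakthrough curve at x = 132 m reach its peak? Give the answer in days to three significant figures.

For the 1D instantaneous-source solution, setting ∂C/∂t = 0 at fixed x gives v²t² + 2Dt − x² = 0, so t = (√(D² + v²x²) − D)/v².
√(D² + v²x²) = √(0.0154² + 1.16² × 132²) = 153.1; v² = 1.3456.
t = (153.1 − 0.0154)/1.3456 = 114 days (vs. the pure-advection estimate x/v = 114 d).

114 days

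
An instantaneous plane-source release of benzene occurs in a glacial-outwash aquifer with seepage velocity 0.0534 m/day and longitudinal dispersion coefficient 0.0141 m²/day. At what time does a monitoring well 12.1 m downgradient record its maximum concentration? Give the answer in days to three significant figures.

For the 1D instantaneous-source solution, setting ∂C/∂t = 0 at fixed x gives v²t² + 2Dt − x² = 0, so t = (√(D² + v²x²) − D)/v².
√(D² + v²x²) = √(0.0141² + 0.0534² × 12.1²) = 0.6463; v² = 0.00285156.
t = (0.6463 − 0.0141)/0.00285156 = 222 days (vs. the pure-advection estimate x/v = 227 d).

222 days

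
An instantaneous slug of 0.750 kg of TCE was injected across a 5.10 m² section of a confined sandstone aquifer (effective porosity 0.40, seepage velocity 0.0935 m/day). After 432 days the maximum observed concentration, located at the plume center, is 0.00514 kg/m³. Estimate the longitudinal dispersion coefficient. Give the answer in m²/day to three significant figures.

0.942 m²/day

At the plume center C_max = M/(n_e·A·√(4πDt)), so D = M²/(4πt·(n_e·A·C_max)²).
n_e·A·C_max = 0.40 × 5.10 × 0.00514 = 0.01049 kg/m.
D = 0.750²/(4π × 432 × 0.01049²) = 0.942 m²/day.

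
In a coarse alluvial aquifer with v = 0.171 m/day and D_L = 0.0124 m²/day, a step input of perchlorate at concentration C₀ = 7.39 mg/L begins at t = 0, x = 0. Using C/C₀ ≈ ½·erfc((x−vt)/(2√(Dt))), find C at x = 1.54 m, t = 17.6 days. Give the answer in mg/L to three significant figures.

7.29 mg/L

For a continuous step input, C/C₀ ≈ ½·erfc((x−vt)/(2√(Dt))).
vt = 0.171 × 17.6 = 3.0096 m and 2√(Dt) = 2√(0.0124 × 17.6) = 0.9343 m.
Argument (x−vt)/(2√(Dt)) = (1.54 − 3.0096)/0.9343 = -1.573; ½·erfc(-1.573) = 0.9869.
C = 7.39 × 0.9869 = 7.29 mg/L.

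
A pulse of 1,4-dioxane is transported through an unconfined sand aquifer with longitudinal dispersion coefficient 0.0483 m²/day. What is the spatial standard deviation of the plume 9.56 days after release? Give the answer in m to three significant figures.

Dispersive spreading gives a Gaussian with σ² = 2Dt; advection only shifts the center.
σ = √(2 × 0.0483 × 9.56) = 0.961 m.

0.961 m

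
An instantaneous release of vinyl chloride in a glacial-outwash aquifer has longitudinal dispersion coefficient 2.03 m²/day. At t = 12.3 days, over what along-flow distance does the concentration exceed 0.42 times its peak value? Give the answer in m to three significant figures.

18.6 m

The plume is Gaussian with σ = √(2Dt) = √(2 × 2.03 × 12.3) = 7.067 m.
C/C_peak = exp(−Δx²/(2σ²)) = 0.42 ⇒ Δx = σ·√(−2 ln 0.42) = 7.067 × 1.317 = 9.307 m.
Width = 2Δx = 18.6 m.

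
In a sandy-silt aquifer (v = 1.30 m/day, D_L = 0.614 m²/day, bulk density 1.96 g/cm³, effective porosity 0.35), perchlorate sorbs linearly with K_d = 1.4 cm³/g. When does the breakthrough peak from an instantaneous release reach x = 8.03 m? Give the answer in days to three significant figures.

51.5 days

Retardation factor R = 1 + ρ_b·K_d/n = 1 + 1.96 × 1.4/0.35 = 8.840.
Sorption retards both mechanisms: v_R = v/R = 0.1471 m/day, D_R = D/R = 0.06946 m²/day.
Peak time from v_R²t² + 2D_R t − x² = 0: t = (√(D_R² + v_R²x²) − D_R)/v_R².
√(D_R² + v_R²x²) = √(0.06946² + 0.1471² × 8.03²) = 1.183; v_R² = 0.02164.
t = (1.183 − 0.06946)/0.02164 = 51.5 days.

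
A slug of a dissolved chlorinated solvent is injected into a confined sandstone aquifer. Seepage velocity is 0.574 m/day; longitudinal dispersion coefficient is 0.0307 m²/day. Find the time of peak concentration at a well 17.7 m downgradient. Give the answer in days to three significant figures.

For the 1D instantaneous-source solution, setting ∂C/∂t = 0 at fixed x gives v²t² + 2Dt − x² = 0, so t = (√(D² + v²x²) − D)/v².
√(D² + v²x²) = √(0.0307² + 0.574² × 17.7²) = 10.16; v² = 0.329476.
t = (10.16 − 0.0307)/0.329476 = 30.7 days (vs. the pure-advection estimate x/v = 30.8 d).

30.7 days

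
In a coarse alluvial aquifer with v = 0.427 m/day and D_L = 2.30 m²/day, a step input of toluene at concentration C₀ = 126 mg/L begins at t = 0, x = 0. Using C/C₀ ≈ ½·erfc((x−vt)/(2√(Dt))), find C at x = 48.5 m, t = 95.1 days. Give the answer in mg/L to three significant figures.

For a continuous step input, C/C₀ ≈ ½·erfc((x−vt)/(2√(Dt))).
vt = 0.427 × 95.1 = 40.6077 m and 2√(Dt) = 2√(2.30 × 95.1) = 29.58 m.
Argument (x−vt)/(2√(Dt)) = (48.5 − 40.6077)/29.58 = 0.2668; ½·erfc(0.2668) = 0.3530.
C = 126 × 0.3530 = 44.5 mg/L.

44.5 mg/L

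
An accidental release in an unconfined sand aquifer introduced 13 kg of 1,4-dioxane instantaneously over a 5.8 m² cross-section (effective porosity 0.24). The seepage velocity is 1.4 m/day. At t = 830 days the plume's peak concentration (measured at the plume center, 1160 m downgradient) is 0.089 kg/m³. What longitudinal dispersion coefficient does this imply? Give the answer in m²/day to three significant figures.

1.06 m²/day

At the plume center C_max = M/(n_e·A·√(4πDt)), so D = M²/(4πt·(n_e·A·C_max)²).
n_e·A·C_max = 0.24 × 5.8 × 0.089 = 0.1239 kg/m.
D = 13²/(4π × 830 × 0.1239²) = 1.06 m²/day.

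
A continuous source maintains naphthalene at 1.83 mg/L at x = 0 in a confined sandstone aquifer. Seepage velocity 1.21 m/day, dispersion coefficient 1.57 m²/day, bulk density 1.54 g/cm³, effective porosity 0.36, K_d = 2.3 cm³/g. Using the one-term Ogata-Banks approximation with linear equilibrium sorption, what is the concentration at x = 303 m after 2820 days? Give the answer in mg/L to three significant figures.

Retardation factor R = 1 + ρ_b·K_d/n = 1 + 1.54 × 2.3/0.36 = 10.84.
Sorption retards both mechanisms: v_R = v/R = 0.1116 m/day, D_R = D/R = 0.1448 m²/day.
v_R·t = 0.1116 × 2820 = 314.712 m; 2√(D_R t) = 40.41 m; argument = (303 − 314.712)/40.41 = -0.2898.
C = C₀ × ½·erfc(-0.2898) = 1.83 × 0.6590 = 1.21 mg/L.

1.21 mg/L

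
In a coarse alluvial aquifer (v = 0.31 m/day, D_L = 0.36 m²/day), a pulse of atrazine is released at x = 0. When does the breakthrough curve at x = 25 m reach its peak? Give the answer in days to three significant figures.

77.0 days

For the 1D instantaneous-source solution, setting ∂C/∂t = 0 at fixed x gives v²t² + 2Dt − x² = 0, so t = (√(D² + v²x²) − D)/v².
√(D² + v²x²) = √(0.36² + 0.31² × 25²) = 7.758; v² = 0.0961.
t = (7.758 − 0.36)/0.0961 = 77.0 days (vs. the pure-advection estimate x/v = 80.6 d).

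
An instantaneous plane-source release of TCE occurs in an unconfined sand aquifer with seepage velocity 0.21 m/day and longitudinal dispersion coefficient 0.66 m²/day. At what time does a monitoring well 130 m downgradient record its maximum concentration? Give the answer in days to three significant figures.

For the 1D instantaneous-source solution, setting ∂C/∂t = 0 at fixed x gives v²t² + 2Dt − x² = 0, so t = (√(D² + v²x²) − D)/v².
√(D² + v²x²) = √(0.66² + 0.21² × 130²) = 27.31; v² = 0.0441.
t = (27.31 − 0.66)/0.0441 = 604 days (vs. the pure-advection estimate x/v = 619 d).

604 days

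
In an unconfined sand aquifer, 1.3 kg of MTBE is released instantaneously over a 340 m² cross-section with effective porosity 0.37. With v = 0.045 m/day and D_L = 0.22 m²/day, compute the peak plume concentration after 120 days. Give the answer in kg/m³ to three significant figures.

0.000567 kg/m³

The peak of an instantaneous 1D plume sits at x = vt; there the Gaussian factor is 1 and C_max = M/(n_e·A·√(4πDt)), where n_e·A is the pore area the mass is dissolved in.
√(4πDt) = √(4π × 0.22 × 120) = 18.21 m, so C_max = 1.3/(0.37 × 340 × 18.21) = 0.000567 kg/m³.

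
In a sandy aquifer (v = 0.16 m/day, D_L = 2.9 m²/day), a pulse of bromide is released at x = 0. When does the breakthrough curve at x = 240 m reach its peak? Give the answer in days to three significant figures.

1390 days

For the 1D instantaneous-source solution, setting ∂C/∂t = 0 at fixed x gives v²t² + 2Dt − x² = 0, so t = (√(D² + v²x²) − D)/v².
√(D² + v²x²) = √(2.9² + 0.16² × 240²) = 38.51; v² = 0.0256.
t = (38.51 − 2.9)/0.0256 = 1390 days (vs. the pure-advection estimate x/v = 1500 d).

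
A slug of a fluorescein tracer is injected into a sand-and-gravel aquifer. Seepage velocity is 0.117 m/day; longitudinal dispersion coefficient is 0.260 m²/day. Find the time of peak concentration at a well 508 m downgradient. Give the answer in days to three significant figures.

For the 1D instantaneous-source solution, setting ∂C/∂t = 0 at fixed x gives v²t² + 2Dt − x² = 0, so t = (√(D² + v²x²) − D)/v².
√(D² + v²x²) = √(0.260² + 0.117² × 508²) = 59.44; v² = 0.013689.
t = (59.44 − 0.260)/0.013689 = 4320 days (vs. the pure-advection estimate x/v = 4340 d).

4320 days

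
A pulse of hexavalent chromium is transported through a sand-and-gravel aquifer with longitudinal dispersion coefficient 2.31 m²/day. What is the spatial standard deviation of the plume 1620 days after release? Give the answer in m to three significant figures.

86.5 m

Dispersive spreading gives a Gaussian with σ² = 2Dt; advection only shifts the center.
σ = √(2 × 2.31 × 1620) = 86.5 m.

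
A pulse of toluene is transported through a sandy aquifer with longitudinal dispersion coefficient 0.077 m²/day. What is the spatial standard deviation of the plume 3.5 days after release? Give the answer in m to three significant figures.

Dispersive spreading gives a Gaussian with σ² = 2Dt; advection only shifts the center.
σ = √(2 × 0.077 × 3.5) = 0.734 m.

0.734 m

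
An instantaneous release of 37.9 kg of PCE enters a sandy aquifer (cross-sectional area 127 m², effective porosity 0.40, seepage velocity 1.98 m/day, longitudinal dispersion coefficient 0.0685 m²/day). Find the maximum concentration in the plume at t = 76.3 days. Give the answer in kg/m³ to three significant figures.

The peak of an instantaneous 1D plume sits at x = vt; there the Gaussian factor is 1 and C_max = M/(n_e·A·√(4πDt)), where n_e·A is the pore area the mass is dissolved in.
√(4πDt) = √(4π × 0.0685 × 76.3) = 8.104 m, so C_max = 37.9/(0.40 × 127 × 8.104) = 0.0921 kg/m³.

0.0921 kg/m³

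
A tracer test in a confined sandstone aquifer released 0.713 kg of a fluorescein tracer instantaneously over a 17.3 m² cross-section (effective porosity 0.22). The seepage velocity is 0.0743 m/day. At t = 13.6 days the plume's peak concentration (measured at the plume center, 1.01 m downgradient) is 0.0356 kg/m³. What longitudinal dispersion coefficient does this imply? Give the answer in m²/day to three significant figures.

0.162 m²/day

At the plume center C_max = M/(n_e·A·√(4πDt)), so D = M²/(4πt·(n_e·A·C_max)²).
n_e·A·C_max = 0.22 × 17.3 × 0.0356 = 0.1355 kg/m.
D = 0.713²/(4π × 13.6 × 0.1355²) = 0.162 m²/day.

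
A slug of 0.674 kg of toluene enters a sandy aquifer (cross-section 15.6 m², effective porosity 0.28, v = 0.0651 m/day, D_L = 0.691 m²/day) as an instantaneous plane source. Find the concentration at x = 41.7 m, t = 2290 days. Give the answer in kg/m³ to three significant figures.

0.000177 kg/m³

For an instantaneous plane source, C(x,t) = M/(n_e·A·√(4πDt)) · exp(−(x−vt)²/(4Dt)), with n_e·A the pore (flow) area.
Plume center vt = 0.0651 × 2290 = 149.079 m, so the well at 41.7 m is 107.379 m upgradient of the peak.
√(4πDt) = 141.0 m, giving peak height M/(n_e·A·√(4πDt)) = 0.674/(0.28 × 15.6 × 141.0) = 0.001094 kg/m³.
(x−vt)²/(4Dt) = (-107.379)²/(4 × 0.691 × 2290) = 1.822; exp(−1.822) = 0.1617.
C = 0.001094 × 0.1617 = 0.000177 kg/m³.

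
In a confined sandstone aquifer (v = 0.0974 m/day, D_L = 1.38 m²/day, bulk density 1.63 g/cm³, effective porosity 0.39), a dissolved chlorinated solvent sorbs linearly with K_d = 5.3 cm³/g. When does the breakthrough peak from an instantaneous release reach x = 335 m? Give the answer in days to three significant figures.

Retardation factor R = 1 + ρ_b·K_d/n = 1 + 1.63 × 5.3/0.39 = 23.15.
Sorption retards both mechanisms: v_R = v/R = 0.004207 m/day, D_R = D/R = 0.05961 m²/day.
Peak time from v_R²t² + 2D_R t − x² = 0: t = (√(D_R² + v_R²x²) − D_R)/v_R².
√(D_R² + v_R²x²) = √(0.05961² + 0.004207² × 335²) = 1.411; v_R² = 1.770e-05.
t = (1.411 − 0.05961)/1.770e-05 = 76300 days.

76300 days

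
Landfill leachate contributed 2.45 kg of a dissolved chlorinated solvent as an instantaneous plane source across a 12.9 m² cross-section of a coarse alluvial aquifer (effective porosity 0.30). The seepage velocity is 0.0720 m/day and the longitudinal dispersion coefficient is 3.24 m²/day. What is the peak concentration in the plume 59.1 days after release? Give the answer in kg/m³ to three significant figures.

The peak of an instantaneous 1D plume sits at x = vt; there the Gaussian factor is 1 and C_max = M/(n_e·A·√(4πDt)), where n_e·A is the pore area the mass is dissolved in.
√(4πDt) = √(4π × 3.24 × 59.1) = 49.05 m, so C_max = 2.45/(0.30 × 12.9 × 49.05) = 0.0129 kg/m³.

0.0129 kg/m³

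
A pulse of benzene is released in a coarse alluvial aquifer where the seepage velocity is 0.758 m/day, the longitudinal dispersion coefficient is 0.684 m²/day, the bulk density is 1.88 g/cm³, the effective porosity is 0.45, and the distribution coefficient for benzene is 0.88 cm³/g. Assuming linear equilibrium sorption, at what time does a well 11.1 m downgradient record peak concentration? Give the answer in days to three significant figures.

Retardation factor R = 1 + ρ_b·K_d/n = 1 + 1.88 × 0.88/0.45 = 4.676.
Sorption retards both mechanisms: v_R = v/R = 0.1621 m/day, D_R = D/R = 0.1463 m²/day.
Peak time from v_R²t² + 2D_R t − x² = 0: t = (√(D_R² + v_R²x²) − D_R)/v_R².
√(D_R² + v_R²x²) = √(0.1463² + 0.1621² × 11.1²) = 1.805; v_R² = 0.02628.
t = (1.805 − 0.1463)/0.02628 = 63.1 days.

63.1 days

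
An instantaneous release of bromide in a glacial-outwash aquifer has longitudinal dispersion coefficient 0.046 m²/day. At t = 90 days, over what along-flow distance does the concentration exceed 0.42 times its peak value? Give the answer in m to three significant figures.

The plume is Gaussian with σ = √(2Dt) = √(2 × 0.046 × 90) = 2.877 m.
C/C_peak = exp(−Δx²/(2σ²)) = 0.42 ⇒ Δx = σ·√(−2 ln 0.42) = 2.877 × 1.317 = 3.789 m.
Width = 2Δx = 7.58 m.

7.58 m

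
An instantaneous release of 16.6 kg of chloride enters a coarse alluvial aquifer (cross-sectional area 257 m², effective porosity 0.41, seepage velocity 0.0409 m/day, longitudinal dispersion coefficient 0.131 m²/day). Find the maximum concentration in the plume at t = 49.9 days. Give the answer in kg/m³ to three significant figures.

0.0174 kg/m³

The peak of an instantaneous 1D plume sits at x = vt; there the Gaussian factor is 1 and C_max = M/(n_e·A·√(4πDt)), where n_e·A is the pore area the mass is dissolved in.
√(4πDt) = √(4π × 0.131 × 49.9) = 9.063 m, so C_max = 16.6/(0.41 × 257 × 9.063) = 0.0174 kg/m³.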